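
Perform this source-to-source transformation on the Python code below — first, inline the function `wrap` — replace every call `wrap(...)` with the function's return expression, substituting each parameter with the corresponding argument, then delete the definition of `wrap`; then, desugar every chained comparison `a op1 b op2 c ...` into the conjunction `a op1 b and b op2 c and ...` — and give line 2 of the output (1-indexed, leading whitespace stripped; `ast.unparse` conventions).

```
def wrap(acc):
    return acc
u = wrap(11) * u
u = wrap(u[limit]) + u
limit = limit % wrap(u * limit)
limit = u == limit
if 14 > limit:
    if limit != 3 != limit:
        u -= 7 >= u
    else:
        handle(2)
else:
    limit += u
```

u = u[limit] + u

Transformed code:
u = 11 * u
u = u[limit] + u
limit = limit % (u * limit)
limit = u == limit
if 14 > limit:
    if limit != 3 and 3 != limit:
        u -= 7 >= u
    else:
        handle(2)
else:
    limit += u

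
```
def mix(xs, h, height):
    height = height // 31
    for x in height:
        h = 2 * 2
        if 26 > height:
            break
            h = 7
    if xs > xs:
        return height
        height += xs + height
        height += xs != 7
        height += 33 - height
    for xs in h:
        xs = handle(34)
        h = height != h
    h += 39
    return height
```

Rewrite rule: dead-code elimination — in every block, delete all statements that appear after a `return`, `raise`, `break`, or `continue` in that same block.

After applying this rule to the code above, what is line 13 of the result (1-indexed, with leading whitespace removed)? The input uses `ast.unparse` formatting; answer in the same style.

Transformed code:
def mix(xs, h, height):
    height = height // 31
    for x in height:
        h = 2 * 2
        if 26 > height:
            break
    if xs > xs:
        return height
    for xs in h:
        xs = handle(34)
        h = height != h
    h += 39
    return height

return height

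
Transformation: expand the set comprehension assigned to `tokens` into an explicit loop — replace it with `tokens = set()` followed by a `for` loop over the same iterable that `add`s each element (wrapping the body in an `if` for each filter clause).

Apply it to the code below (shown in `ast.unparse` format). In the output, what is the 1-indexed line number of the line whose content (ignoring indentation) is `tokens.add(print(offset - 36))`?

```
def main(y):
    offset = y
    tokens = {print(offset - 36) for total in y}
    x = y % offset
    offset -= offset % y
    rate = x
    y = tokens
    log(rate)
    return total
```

5

Transformed code:
def main(y):
    offset = y
    tokens = set()
    for total in y:
        tokens.add(print(offset - 36))
    x = y % offset
    offset -= offset % y
    rate = x
    y = tokens
    log(rate)
    return total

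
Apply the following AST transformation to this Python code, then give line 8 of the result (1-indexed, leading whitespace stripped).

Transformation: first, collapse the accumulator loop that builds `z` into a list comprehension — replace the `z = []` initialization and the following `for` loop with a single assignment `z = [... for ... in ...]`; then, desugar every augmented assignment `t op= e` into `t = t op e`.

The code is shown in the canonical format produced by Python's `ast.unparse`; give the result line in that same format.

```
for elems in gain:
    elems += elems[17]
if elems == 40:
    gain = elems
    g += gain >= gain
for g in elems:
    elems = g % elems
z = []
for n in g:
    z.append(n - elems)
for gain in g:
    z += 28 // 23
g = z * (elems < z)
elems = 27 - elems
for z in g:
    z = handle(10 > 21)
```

z = [n - elems for n in g]

Transformed code:
for elems in gain:
    elems = elems + elems[17]
if elems == 40:
    gain = elems
    g = g + (gain >= gain)
for g in elems:
    elems = g % elems
z = [n - elems for n in g]
for gain in g:
    z = z + 28 // 23
g = z * (elems < z)
elems = 27 - elems
for z in g:
    z = handle(10 > 21)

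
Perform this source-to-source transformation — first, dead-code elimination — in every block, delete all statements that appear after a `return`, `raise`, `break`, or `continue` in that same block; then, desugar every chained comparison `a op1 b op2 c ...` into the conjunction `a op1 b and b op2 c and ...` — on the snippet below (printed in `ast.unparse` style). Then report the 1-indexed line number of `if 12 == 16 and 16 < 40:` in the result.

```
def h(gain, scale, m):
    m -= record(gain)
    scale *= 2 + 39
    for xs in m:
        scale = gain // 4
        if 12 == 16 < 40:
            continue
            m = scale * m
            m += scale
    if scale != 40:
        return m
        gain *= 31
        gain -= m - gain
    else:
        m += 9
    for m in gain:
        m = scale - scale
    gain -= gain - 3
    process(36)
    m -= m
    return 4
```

Transformed code:
def h(gain, scale, m):
    m -= record(gain)
    scale *= 2 + 39
    for xs in m:
        scale = gain // 4
        if 12 == 16 and 16 < 40:
            continue
    if scale != 40:
        return m
    else:
        m += 9
    for m in gain:
        m = scale - scale
    gain -= gain - 3
    process(36)
    m -= m
    return 4

6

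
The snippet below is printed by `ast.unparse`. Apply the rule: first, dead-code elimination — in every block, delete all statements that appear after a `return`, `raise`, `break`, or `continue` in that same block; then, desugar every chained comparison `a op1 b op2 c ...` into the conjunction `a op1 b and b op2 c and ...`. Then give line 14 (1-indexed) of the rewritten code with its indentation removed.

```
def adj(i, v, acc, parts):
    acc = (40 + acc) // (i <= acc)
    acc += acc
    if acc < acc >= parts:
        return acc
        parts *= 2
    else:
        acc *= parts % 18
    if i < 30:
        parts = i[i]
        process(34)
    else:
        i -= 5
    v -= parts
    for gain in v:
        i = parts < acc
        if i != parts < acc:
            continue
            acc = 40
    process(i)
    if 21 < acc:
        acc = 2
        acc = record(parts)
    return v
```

for gain in v:

Transformed code:
def adj(i, v, acc, parts):
    acc = (40 + acc) // (i <= acc)
    acc += acc
    if acc < acc and acc >= parts:
        return acc
    else:
        acc *= parts % 18
    if i < 30:
        parts = i[i]
        process(34)
    else:
        i -= 5
    v -= parts
    for gain in v:
        i = parts < acc
        if i != parts and parts < acc:
            continue
    process(i)
    if 21 < acc:
        acc = 2
        acc = record(parts)
    return v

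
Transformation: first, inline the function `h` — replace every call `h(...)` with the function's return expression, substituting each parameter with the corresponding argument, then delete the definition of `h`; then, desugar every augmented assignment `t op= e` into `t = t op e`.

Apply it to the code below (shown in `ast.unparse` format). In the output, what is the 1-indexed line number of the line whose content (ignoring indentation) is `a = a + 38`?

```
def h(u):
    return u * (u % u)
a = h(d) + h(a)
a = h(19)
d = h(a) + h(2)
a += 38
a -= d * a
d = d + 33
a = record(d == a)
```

4

Transformed code:
a = d * (d % d) + a * (a % a)
a = 19 * (19 % 19)
d = a * (a % a) + 2 * (2 % 2)
a = a + 38
a = a - d * a
d = d + 33
a = record(d == a)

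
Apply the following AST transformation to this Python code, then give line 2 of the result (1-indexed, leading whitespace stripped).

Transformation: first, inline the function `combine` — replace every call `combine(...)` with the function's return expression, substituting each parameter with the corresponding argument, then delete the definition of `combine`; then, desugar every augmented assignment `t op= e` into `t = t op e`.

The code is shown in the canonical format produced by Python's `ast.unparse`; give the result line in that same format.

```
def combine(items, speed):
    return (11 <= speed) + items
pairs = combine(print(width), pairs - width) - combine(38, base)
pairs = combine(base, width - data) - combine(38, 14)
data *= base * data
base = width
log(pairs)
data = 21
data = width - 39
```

Transformed code:
pairs = (11 <= pairs - width) + print(width) - ((11 <= base) + 38)
pairs = (11 <= width - data) + base - ((11 <= 14) + 38)
data = data * (base * data)
base = width
log(pairs)
data = 21
data = width - 39

pairs = (11 <= width - data) + base - ((11 <= 14) + 38)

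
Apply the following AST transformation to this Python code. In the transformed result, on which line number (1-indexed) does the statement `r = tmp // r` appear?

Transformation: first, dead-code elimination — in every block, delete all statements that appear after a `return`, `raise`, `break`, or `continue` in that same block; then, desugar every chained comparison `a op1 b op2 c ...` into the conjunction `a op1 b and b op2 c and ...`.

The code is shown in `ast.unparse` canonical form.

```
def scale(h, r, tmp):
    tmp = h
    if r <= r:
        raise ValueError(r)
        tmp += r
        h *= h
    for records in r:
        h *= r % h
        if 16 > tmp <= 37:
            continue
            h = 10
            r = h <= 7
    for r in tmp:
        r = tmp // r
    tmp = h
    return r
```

10

Transformed code:
def scale(h, r, tmp):
    tmp = h
    if r <= r:
        raise ValueError(r)
    for records in r:
        h *= r % h
        if 16 > tmp and tmp <= 37:
            continue
    for r in tmp:
        r = tmp // r
    tmp = h
    return r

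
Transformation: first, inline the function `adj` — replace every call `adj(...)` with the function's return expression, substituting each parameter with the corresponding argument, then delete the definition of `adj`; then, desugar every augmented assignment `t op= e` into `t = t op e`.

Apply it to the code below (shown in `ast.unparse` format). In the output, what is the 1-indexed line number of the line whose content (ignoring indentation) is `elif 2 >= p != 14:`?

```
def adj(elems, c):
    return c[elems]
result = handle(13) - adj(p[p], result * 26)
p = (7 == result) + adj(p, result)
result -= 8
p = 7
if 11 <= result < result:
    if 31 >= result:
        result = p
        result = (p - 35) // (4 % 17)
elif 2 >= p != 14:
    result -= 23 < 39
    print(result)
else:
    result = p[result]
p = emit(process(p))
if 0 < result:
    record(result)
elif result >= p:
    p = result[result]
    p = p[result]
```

Transformed code:
result = handle(13) - (result * 26)[p[p]]
p = (7 == result) + result[p]
result = result - 8
p = 7
if 11 <= result < result:
    if 31 >= result:
        result = p
        result = (p - 35) // (4 % 17)
elif 2 >= p != 14:
    result = result - (23 < 39)
    print(result)
else:
    result = p[result]
p = emit(process(p))
if 0 < result:
    record(result)
elif result >= p:
    p = result[result]
    p = p[result]

9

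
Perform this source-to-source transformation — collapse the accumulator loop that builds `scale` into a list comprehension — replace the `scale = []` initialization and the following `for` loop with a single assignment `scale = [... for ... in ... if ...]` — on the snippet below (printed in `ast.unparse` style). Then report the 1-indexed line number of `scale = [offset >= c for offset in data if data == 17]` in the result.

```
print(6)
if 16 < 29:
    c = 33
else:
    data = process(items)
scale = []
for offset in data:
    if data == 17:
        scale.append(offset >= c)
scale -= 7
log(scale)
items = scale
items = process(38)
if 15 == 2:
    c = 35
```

6

Transformed code:
print(6)
if 16 < 29:
    c = 33
else:
    data = process(items)
scale = [offset >= c for offset in data if data == 17]
scale -= 7
log(scale)
items = scale
items = process(38)
if 15 == 2:
    c = 35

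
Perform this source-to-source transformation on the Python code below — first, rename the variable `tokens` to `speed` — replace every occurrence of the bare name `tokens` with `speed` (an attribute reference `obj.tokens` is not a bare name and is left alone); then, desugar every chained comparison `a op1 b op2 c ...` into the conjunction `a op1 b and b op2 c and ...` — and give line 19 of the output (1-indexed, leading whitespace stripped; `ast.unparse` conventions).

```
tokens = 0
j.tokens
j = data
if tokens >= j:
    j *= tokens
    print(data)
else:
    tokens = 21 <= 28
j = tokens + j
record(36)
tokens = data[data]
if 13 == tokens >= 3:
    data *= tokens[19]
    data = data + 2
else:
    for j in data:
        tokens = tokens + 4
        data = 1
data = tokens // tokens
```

Transformed code:
speed = 0
j.tokens
j = data
if speed >= j:
    j *= speed
    print(data)
else:
    speed = 21 <= 28
j = speed + j
record(36)
speed = data[data]
if 13 == speed and speed >= 3:
    data *= speed[19]
    data = data + 2
else:
    for j in data:
        speed = speed + 4
        data = 1
data = speed // speed

data = speed // speed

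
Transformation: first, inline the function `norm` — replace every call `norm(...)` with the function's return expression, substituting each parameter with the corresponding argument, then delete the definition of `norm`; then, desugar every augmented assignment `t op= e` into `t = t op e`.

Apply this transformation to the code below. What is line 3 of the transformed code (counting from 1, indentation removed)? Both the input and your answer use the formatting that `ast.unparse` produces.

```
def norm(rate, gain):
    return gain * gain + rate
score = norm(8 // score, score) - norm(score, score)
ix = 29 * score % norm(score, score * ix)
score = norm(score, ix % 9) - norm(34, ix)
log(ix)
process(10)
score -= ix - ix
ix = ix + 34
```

Transformed code:
score = score * score + 8 // score - (score * score + score)
ix = 29 * score % (score * ix * (score * ix) + score)
score = ix % 9 * (ix % 9) + score - (ix * ix + 34)
log(ix)
process(10)
score = score - (ix - ix)
ix = ix + 34

score = ix % 9 * (ix % 9) + score - (ix * ix + 34)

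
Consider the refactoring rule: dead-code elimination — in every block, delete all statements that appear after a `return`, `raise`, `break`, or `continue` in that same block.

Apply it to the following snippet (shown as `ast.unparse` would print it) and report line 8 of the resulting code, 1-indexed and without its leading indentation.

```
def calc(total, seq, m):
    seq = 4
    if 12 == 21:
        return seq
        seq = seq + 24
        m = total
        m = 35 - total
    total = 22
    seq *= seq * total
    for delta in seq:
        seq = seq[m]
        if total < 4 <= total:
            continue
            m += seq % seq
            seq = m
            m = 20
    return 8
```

seq = seq[m]

Transformed code:
def calc(total, seq, m):
    seq = 4
    if 12 == 21:
        return seq
    total = 22
    seq *= seq * total
    for delta in seq:
        seq = seq[m]
        if total < 4 <= total:
            continue
    return 8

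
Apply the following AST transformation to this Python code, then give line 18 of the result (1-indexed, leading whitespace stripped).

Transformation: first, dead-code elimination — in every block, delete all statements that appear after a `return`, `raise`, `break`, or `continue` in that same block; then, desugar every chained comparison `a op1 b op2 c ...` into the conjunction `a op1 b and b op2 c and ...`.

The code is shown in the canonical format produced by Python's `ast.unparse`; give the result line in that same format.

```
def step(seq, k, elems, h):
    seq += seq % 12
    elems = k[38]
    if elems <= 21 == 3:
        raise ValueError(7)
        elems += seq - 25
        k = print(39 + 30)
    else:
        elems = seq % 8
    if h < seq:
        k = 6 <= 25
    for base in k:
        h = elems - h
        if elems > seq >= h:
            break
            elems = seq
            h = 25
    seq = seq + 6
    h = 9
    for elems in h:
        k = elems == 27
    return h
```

Transformed code:
def step(seq, k, elems, h):
    seq += seq % 12
    elems = k[38]
    if elems <= 21 and 21 == 3:
        raise ValueError(7)
    else:
        elems = seq % 8
    if h < seq:
        k = 6 <= 25
    for base in k:
        h = elems - h
        if elems > seq and seq >= h:
            break
    seq = seq + 6
    h = 9
    for elems in h:
        k = elems == 27
    return h

return h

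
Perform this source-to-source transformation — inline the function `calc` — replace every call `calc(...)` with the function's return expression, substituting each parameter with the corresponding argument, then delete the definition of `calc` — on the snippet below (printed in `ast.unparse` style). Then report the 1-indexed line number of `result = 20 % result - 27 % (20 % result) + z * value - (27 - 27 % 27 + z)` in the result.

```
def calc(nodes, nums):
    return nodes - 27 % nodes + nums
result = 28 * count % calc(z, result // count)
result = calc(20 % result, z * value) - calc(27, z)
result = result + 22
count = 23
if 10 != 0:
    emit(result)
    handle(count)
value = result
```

2

Transformed code:
result = 28 * count % (z - 27 % z + result // count)
result = 20 % result - 27 % (20 % result) + z * value - (27 - 27 % 27 + z)
result = result + 22
count = 23
if 10 != 0:
    emit(result)
    handle(count)
value = result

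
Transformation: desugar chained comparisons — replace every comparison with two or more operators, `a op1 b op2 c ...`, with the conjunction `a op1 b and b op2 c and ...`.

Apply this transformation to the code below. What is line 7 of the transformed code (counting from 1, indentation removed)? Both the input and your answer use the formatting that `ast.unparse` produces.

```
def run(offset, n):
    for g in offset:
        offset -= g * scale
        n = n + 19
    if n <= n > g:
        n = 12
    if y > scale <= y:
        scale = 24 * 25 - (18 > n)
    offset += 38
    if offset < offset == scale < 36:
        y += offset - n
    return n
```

if y > scale and scale <= y:

Transformed code:
def run(offset, n):
    for g in offset:
        offset -= g * scale
        n = n + 19
    if n <= n and n > g:
        n = 12
    if y > scale and scale <= y:
        scale = 24 * 25 - (18 > n)
    offset += 38
    if offset < offset and offset == scale and (scale < 36):
        y += offset - n
    return n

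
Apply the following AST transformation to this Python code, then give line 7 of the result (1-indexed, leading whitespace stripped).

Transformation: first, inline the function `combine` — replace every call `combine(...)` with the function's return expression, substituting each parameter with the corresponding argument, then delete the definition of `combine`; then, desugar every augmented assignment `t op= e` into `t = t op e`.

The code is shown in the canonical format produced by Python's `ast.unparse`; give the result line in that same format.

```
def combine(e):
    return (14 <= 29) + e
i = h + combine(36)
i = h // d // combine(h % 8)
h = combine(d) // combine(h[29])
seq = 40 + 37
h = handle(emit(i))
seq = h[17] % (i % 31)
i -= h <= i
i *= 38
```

i = i - (h <= i)

Transformed code:
i = h + ((14 <= 29) + 36)
i = h // d // ((14 <= 29) + h % 8)
h = ((14 <= 29) + d) // ((14 <= 29) + h[29])
seq = 40 + 37
h = handle(emit(i))
seq = h[17] % (i % 31)
i = i - (h <= i)
i = i * 38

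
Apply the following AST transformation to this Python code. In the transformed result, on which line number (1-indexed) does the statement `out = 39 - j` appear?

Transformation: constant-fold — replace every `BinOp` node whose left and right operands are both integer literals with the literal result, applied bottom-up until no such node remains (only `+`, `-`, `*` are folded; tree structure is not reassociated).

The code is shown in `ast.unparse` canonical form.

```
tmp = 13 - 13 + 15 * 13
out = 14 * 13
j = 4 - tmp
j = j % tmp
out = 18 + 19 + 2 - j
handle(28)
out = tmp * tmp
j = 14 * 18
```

5

Transformed code:
tmp = 195
out = 182
j = 4 - tmp
j = j % tmp
out = 39 - j
handle(28)
out = tmp * tmp
j = 252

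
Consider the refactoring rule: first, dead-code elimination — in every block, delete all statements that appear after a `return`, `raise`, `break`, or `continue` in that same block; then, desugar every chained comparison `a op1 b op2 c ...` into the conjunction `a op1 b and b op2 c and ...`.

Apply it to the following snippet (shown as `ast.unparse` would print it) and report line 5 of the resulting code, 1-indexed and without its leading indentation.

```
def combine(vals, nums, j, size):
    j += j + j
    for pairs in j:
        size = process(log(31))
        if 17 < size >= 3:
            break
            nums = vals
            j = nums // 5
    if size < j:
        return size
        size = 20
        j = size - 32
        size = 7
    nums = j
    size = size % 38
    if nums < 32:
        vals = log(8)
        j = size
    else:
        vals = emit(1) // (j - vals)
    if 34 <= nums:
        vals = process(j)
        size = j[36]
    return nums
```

if 17 < size and size >= 3:

Transformed code:
def combine(vals, nums, j, size):
    j += j + j
    for pairs in j:
        size = process(log(31))
        if 17 < size and size >= 3:
            break
    if size < j:
        return size
    nums = j
    size = size % 38
    if nums < 32:
        vals = log(8)
        j = size
    else:
        vals = emit(1) // (j - vals)
    if 34 <= nums:
        vals = process(j)
        size = j[36]
    return nums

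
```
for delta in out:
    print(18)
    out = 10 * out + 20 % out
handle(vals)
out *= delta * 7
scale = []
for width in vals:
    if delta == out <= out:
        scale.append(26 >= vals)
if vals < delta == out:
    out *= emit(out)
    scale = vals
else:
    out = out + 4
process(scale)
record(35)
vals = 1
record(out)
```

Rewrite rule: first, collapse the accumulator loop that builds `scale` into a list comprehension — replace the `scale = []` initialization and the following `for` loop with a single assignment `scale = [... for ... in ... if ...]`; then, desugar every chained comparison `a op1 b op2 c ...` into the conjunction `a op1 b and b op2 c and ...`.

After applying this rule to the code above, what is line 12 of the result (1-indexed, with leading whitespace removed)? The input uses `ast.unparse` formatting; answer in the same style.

process(scale)

Transformed code:
for delta in out:
    print(18)
    out = 10 * out + 20 % out
handle(vals)
out *= delta * 7
scale = [26 >= vals for width in vals if delta == out and out <= out]
if vals < delta and delta == out:
    out *= emit(out)
    scale = vals
else:
    out = out + 4
process(scale)
record(35)
vals = 1
record(out)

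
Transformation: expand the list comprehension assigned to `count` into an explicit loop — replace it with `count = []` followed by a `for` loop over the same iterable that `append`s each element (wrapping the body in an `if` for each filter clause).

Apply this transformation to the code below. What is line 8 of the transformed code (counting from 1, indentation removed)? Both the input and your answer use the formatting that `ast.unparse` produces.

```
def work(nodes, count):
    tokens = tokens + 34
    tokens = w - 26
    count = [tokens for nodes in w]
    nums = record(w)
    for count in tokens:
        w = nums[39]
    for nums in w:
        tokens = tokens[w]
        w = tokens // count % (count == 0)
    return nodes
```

Transformed code:
def work(nodes, count):
    tokens = tokens + 34
    tokens = w - 26
    count = []
    for nodes in w:
        count.append(tokens)
    nums = record(w)
    for count in tokens:
        w = nums[39]
    for nums in w:
        tokens = tokens[w]
        w = tokens // count % (count == 0)
    return nodes

for count in tokens:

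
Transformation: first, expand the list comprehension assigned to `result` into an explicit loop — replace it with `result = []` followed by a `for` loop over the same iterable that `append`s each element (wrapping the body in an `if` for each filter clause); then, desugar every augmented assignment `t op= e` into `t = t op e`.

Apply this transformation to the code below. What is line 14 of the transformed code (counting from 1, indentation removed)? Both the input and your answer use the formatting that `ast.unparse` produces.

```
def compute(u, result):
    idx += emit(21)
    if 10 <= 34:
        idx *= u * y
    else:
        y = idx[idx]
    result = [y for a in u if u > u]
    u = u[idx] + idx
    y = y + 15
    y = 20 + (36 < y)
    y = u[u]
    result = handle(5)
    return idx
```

Transformed code:
def compute(u, result):
    idx = idx + emit(21)
    if 10 <= 34:
        idx = idx * (u * y)
    else:
        y = idx[idx]
    result = []
    for a in u:
        if u > u:
            result.append(y)
    u = u[idx] + idx
    y = y + 15
    y = 20 + (36 < y)
    y = u[u]
    result = handle(5)
    return idx

y = u[u]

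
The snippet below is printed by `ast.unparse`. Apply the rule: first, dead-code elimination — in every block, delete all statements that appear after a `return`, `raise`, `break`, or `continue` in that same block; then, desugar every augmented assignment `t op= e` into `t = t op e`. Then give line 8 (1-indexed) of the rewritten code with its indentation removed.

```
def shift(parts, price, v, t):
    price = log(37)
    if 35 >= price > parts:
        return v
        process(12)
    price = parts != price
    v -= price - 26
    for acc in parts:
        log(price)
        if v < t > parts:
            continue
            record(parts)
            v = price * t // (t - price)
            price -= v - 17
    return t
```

Transformed code:
def shift(parts, price, v, t):
    price = log(37)
    if 35 >= price > parts:
        return v
    price = parts != price
    v = v - (price - 26)
    for acc in parts:
        log(price)
        if v < t > parts:
            continue
    return t

log(price)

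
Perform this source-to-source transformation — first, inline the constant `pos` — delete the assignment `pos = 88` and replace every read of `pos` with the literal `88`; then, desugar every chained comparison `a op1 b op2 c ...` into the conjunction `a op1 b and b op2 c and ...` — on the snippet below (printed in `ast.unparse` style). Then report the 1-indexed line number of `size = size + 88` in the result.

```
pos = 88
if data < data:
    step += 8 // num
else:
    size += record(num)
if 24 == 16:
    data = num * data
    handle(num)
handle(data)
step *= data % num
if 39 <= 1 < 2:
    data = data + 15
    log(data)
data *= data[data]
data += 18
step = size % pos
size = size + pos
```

Transformed code:
if data < data:
    step += 8 // num
else:
    size += record(num)
if 24 == 16:
    data = num * data
    handle(num)
handle(data)
step *= data % num
if 39 <= 1 and 1 < 2:
    data = data + 15
    log(data)
data *= data[data]
data += 18
step = size % 88
size = size + 88

16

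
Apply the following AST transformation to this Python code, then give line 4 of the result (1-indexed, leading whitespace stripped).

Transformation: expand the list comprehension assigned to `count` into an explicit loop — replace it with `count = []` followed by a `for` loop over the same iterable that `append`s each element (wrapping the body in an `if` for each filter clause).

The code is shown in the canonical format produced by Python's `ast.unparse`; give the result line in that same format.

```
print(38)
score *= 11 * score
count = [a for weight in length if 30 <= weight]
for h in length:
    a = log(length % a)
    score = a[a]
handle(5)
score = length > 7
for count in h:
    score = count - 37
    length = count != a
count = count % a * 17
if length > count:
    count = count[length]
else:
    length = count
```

Transformed code:
print(38)
score *= 11 * score
count = []
for weight in length:
    if 30 <= weight:
        count.append(a)
for h in length:
    a = log(length % a)
    score = a[a]
handle(5)
score = length > 7
for count in h:
    score = count - 37
    length = count != a
count = count % a * 17
if length > count:
    count = count[length]
else:
    length = count

for weight in length:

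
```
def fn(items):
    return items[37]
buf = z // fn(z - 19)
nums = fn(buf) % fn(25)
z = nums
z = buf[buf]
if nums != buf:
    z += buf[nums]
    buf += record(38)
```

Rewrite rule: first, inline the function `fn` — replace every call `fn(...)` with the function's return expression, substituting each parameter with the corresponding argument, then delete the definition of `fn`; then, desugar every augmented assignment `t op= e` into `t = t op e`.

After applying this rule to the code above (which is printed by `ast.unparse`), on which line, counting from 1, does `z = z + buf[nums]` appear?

6

Transformed code:
buf = z // (z - 19)[37]
nums = buf[37] % 25[37]
z = nums
z = buf[buf]
if nums != buf:
    z = z + buf[nums]
    buf = buf + record(38)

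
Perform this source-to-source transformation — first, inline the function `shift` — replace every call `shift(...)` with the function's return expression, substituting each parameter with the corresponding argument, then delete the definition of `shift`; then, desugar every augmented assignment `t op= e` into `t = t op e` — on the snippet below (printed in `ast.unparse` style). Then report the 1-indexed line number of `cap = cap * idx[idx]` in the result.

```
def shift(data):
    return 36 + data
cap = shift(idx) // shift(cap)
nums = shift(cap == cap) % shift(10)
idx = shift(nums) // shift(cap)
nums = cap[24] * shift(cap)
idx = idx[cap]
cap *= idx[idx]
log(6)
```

Transformed code:
cap = (36 + idx) // (36 + cap)
nums = (36 + (cap == cap)) % (36 + 10)
idx = (36 + nums) // (36 + cap)
nums = cap[24] * (36 + cap)
idx = idx[cap]
cap = cap * idx[idx]
log(6)

6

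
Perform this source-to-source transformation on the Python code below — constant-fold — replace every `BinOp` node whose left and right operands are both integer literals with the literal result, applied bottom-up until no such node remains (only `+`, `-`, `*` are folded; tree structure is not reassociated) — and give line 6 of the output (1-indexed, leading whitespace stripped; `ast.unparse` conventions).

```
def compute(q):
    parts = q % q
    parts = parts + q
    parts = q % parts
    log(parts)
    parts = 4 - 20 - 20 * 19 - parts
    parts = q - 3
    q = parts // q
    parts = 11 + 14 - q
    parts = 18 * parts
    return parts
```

parts = -396 - parts

Transformed code:
def compute(q):
    parts = q % q
    parts = parts + q
    parts = q % parts
    log(parts)
    parts = -396 - parts
    parts = q - 3
    q = parts // q
    parts = 25 - q
    parts = 18 * parts
    return parts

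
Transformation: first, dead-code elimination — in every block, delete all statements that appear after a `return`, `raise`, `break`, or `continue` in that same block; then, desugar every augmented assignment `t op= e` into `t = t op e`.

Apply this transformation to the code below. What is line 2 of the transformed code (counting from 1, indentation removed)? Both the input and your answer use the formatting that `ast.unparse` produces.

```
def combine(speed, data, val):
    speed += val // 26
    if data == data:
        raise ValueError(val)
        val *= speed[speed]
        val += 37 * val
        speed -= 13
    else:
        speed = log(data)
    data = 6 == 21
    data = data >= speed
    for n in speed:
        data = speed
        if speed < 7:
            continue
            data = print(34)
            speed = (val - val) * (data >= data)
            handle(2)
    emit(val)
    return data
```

Transformed code:
def combine(speed, data, val):
    speed = speed + val // 26
    if data == data:
        raise ValueError(val)
    else:
        speed = log(data)
    data = 6 == 21
    data = data >= speed
    for n in speed:
        data = speed
        if speed < 7:
            continue
    emit(val)
    return data

speed = speed + val // 26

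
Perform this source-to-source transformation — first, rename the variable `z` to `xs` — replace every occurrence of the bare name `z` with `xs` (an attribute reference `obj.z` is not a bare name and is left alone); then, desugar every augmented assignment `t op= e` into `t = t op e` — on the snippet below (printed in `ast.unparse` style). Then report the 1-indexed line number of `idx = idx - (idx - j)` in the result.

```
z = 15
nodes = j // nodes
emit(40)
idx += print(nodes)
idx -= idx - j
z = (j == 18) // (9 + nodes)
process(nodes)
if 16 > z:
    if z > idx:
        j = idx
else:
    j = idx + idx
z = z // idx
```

5

Transformed code:
xs = 15
nodes = j // nodes
emit(40)
idx = idx + print(nodes)
idx = idx - (idx - j)
xs = (j == 18) // (9 + nodes)
process(nodes)
if 16 > xs:
    if xs > idx:
        j = idx
else:
    j = idx + idx
xs = xs // idx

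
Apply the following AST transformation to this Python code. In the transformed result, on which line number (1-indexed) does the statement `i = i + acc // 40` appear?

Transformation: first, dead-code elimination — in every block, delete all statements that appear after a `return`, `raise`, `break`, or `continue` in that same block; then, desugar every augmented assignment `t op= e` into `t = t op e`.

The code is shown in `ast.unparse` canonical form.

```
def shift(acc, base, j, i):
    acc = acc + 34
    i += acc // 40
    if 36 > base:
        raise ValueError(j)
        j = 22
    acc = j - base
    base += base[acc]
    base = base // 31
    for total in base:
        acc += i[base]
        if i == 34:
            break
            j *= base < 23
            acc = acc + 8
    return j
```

3

Transformed code:
def shift(acc, base, j, i):
    acc = acc + 34
    i = i + acc // 40
    if 36 > base:
        raise ValueError(j)
    acc = j - base
    base = base + base[acc]
    base = base // 31
    for total in base:
        acc = acc + i[base]
        if i == 34:
            break
    return j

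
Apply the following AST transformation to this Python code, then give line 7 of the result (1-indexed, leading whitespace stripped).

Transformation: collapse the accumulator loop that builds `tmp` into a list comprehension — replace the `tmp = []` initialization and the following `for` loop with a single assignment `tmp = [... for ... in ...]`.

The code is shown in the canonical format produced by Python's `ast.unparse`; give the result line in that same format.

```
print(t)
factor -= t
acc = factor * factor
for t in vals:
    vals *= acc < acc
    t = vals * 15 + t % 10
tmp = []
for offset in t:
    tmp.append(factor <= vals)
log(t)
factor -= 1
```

tmp = [factor <= vals for offset in t]

Transformed code:
print(t)
factor -= t
acc = factor * factor
for t in vals:
    vals *= acc < acc
    t = vals * 15 + t % 10
tmp = [factor <= vals for offset in t]
log(t)
factor -= 1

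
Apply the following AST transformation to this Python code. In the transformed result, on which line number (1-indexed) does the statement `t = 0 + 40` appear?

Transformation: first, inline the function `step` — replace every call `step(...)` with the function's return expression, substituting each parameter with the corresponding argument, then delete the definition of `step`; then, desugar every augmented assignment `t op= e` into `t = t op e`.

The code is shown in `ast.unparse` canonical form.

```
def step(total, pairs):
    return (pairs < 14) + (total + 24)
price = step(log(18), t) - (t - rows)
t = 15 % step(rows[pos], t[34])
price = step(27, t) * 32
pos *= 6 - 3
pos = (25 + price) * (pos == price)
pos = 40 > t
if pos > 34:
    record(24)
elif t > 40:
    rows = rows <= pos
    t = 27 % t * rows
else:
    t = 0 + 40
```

Transformed code:
price = (t < 14) + (log(18) + 24) - (t - rows)
t = 15 % ((t[34] < 14) + (rows[pos] + 24))
price = ((t < 14) + (27 + 24)) * 32
pos = pos * (6 - 3)
pos = (25 + price) * (pos == price)
pos = 40 > t
if pos > 34:
    record(24)
elif t > 40:
    rows = rows <= pos
    t = 27 % t * rows
else:
    t = 0 + 40

13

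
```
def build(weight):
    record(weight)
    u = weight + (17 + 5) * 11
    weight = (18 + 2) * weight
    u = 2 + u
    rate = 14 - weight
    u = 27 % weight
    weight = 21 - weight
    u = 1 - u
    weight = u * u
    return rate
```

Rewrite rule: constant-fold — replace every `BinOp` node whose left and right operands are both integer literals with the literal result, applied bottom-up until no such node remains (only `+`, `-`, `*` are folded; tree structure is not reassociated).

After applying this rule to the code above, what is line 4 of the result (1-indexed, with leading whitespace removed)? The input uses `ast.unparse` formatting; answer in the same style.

Transformed code:
def build(weight):
    record(weight)
    u = weight + 242
    weight = 20 * weight
    u = 2 + u
    rate = 14 - weight
    u = 27 % weight
    weight = 21 - weight
    u = 1 - u
    weight = u * u
    return rate

weight = 20 * weight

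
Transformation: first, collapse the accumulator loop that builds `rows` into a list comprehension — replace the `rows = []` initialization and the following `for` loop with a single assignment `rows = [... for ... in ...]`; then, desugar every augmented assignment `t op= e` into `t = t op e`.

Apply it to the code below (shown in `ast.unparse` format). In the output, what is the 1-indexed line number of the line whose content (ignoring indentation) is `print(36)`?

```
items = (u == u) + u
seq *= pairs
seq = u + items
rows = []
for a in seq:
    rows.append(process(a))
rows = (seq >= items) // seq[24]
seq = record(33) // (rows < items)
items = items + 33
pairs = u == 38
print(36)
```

Transformed code:
items = (u == u) + u
seq = seq * pairs
seq = u + items
rows = [process(a) for a in seq]
rows = (seq >= items) // seq[24]
seq = record(33) // (rows < items)
items = items + 33
pairs = u == 38
print(36)

9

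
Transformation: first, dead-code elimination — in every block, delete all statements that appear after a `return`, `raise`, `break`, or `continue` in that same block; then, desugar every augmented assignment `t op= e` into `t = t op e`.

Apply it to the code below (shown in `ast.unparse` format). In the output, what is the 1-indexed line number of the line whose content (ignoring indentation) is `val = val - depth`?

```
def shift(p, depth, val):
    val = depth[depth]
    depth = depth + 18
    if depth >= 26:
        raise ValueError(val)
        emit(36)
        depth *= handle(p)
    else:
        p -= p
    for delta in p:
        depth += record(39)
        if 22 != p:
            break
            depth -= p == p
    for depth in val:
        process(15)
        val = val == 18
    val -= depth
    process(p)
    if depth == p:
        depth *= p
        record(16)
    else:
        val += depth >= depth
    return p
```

15

Transformed code:
def shift(p, depth, val):
    val = depth[depth]
    depth = depth + 18
    if depth >= 26:
        raise ValueError(val)
    else:
        p = p - p
    for delta in p:
        depth = depth + record(39)
        if 22 != p:
            break
    for depth in val:
        process(15)
        val = val == 18
    val = val - depth
    process(p)
    if depth == p:
        depth = depth * p
        record(16)
    else:
        val = val + (depth >= depth)
    return p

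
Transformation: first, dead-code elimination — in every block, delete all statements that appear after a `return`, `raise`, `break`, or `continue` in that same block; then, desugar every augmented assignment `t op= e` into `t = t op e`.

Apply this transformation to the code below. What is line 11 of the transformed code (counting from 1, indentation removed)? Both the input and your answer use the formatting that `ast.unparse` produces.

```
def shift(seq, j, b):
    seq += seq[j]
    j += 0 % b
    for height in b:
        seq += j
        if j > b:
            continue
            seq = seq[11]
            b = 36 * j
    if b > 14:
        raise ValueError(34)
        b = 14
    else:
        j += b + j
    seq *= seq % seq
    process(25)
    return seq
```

Transformed code:
def shift(seq, j, b):
    seq = seq + seq[j]
    j = j + 0 % b
    for height in b:
        seq = seq + j
        if j > b:
            continue
    if b > 14:
        raise ValueError(34)
    else:
        j = j + (b + j)
    seq = seq * (seq % seq)
    process(25)
    return seq

j = j + (b + j)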